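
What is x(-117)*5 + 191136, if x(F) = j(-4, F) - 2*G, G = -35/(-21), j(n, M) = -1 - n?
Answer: 573403/3 ≈ 1.9113e+5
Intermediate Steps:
G = 5/3 (G = -35*(-1/21) = 5/3 ≈ 1.6667)
x(F) = -1/3 (x(F) = (-1 - 1*(-4)) - 2*5/3 = (-1 + 4) - 10/3 = 3 - 10/3 = -1/3)
x(-117)*5 + 191136 = -1/3*5 + 191136 = -5/3 + 191136 = 573403/3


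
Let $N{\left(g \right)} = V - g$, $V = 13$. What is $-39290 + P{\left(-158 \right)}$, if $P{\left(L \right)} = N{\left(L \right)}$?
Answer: $-39119$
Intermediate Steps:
$N{\left(g \right)} = 13 - g$
$P{\left(L \right)} = 13 - L$
$-39290 + P{\left(-158 \right)} = -39290 + \left(13 - -158\right) = -39290 + \left(13 + 158\right) = -39290 + 171 = -39119$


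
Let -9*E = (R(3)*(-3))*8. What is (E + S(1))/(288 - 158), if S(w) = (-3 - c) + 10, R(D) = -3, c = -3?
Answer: 1/65 ≈ 0.015385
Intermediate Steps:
S(w) = 10 (S(w) = (-3 - 1*(-3)) + 10 = (-3 + 3) + 10 = 0 + 10 = 10)
E = -8 (E = -(-3*(-3))*8/9 = -8 ≈ -8.0000)
(E + S(1))/(288 - 158) = (-8 + 10)/(288 - 158) = 2/130 = 2*(1/130) = 1/65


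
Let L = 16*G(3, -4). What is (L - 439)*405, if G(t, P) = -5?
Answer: -210195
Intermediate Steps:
L = -80 (L = 16*(-5) = -80)
(L - 439)*405 = (-80 - 439)*405 = -519*405 = -210195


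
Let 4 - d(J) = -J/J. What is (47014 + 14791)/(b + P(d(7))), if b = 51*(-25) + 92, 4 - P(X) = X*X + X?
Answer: -61805/1209 ≈ -51.121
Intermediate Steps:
d(J) = 5 (d(J) = 4 - (-1)*J/J = 4 - (-1) = 4 - 1*(-1) = 4 + 1 = 5)
P(X) = 4 - X - X² (P(X) = 4 - (X*X + X) = 4 - (X² + X) = 4 - (X + X²) = 4 + (-X - X²) = 4 - X - X²)
b = -1183 (b = -1275 + 92 = -1183)
(47014 + 14791)/(b + P(d(7))) = (47014 + 14791)/(-1183 + (4 - 1*5 - 1*5²)) = 61805/(-1183 + (4 - 5 - 1*25)) = 61805/(-1183 + (4 - 5 - 25)) = 61805/(-1183 - 26) = 61805/(-1209) = 61805*(-1/1209) = -61805/1209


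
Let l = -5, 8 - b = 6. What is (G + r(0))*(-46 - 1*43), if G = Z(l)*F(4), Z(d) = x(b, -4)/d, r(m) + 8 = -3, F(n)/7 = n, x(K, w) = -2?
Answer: -89/5 ≈ -17.800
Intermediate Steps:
b = 2 (b = 8 - 1*6 = 8 - 6 = 2)
F(n) = 7*n
r(m) = -11 (r(m) = -8 - 3 = -11)
Z(d) = -2/d
G = 56/5 (G = (-2/(-5))*(7*4) = -2*(-⅕)*28 = (⅖)*28 = 56/5 ≈ 11.200)
(G + r(0))*(-46 - 1*43) = (56/5 - 11)*(-46 - 1*43) = (-46 - 43)/5 = (⅕)*(-89) = -89/5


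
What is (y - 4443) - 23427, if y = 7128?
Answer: -20742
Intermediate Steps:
(y - 4443) - 23427 = (7128 - 4443) - 23427 = 2685 - 23427 = -20742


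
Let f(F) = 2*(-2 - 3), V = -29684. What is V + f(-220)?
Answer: -29694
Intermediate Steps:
f(F) = -10 (f(F) = 2*(-5) = -10)
V + f(-220) = -29684 - 10 = -29694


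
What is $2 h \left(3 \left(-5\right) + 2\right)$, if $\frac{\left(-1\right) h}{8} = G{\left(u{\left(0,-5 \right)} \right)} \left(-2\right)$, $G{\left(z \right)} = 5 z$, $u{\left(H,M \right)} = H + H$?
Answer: $0$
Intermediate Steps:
$u{\left(H,M \right)} = 2 H$
$h = 0$ ($h = - 8 \cdot 5 \cdot 2 \cdot 0 \left(-2\right) = - 8 \cdot 5 \cdot 0 \left(-2\right) = - 8 \cdot 0 \left(-2\right) = \left(-8\right) 0 = 0$)
$2 h \left(3 \left(-5\right) + 2\right) = 2 \cdot 0 \left(3 \left(-5\right) + 2\right) = 0 \left(-15 + 2\right) = 0 \left(-13\right) = 0$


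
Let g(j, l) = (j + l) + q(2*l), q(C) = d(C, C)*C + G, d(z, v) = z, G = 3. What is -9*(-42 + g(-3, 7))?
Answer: -1449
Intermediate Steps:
q(C) = 3 + C**2 (q(C) = C*C + 3 = C**2 + 3 = 3 + C**2)
g(j, l) = 3 + j + l + 4*l**2 (g(j, l) = (j + l) + (3 + (2*l)**2) = (j + l) + (3 + 4*l**2) = 3 + j + l + 4*l**2)
-9*(-42 + g(-3, 7)) = -9*(-42 + (3 - 3 + 7 + 4*7**2)) = -9*(-42 + (3 - 3 + 7 + 4*49)) = -9*(-42 + (3 - 3 + 7 + 196)) = -9*(-42 + 203) = -9*161 = -1449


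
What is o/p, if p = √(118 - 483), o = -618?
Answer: 618*I*√365/365 ≈ 32.348*I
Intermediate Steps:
p = I*√365 (p = √(-365) = I*√365 ≈ 19.105*I)
o/p = -618*(-I*√365/365) = -(-618)*I*√365/365 = 618*I*√365/365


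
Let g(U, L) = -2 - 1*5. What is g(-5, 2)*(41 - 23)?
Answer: -126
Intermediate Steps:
g(U, L) = -7 (g(U, L) = -2 - 5 = -7)
g(-5, 2)*(41 - 23) = -7*(41 - 23) = -7*18 = -126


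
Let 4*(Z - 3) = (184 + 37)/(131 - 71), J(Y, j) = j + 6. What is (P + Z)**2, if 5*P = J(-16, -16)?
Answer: 212521/57600 ≈ 3.6896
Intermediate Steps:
J(Y, j) = 6 + j
P = -2 (P = (6 - 16)/5 = (1/5)*(-10) = -2)
Z = 941/240 (Z = 3 + ((184 + 37)/(131 - 71))/4 = 3 + (221/60)/4 = 3 + (221*(1/60))/4 = 3 + (1/4)*(221/60) = 3 + 221/240 = 941/240 ≈ 3.9208)
(P + Z)**2 = (-2 + 941/240)**2 = (461/240)**2 = 212521/57600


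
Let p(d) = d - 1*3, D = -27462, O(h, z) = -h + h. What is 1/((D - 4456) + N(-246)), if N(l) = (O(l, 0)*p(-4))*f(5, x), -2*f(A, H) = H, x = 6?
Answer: -1/31918 ≈ -3.1330e-5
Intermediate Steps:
f(A, H) = -H/2
O(h, z) = 0
p(d) = -3 + d (p(d) = d - 3 = -3 + d)
N(l) = 0 (N(l) = (0*(-3 - 4))*(-½*6) = (0*(-7))*(-3) = 0*(-3) = 0)
1/((D - 4456) + N(-246)) = 1/((-27462 - 4456) + 0) = 1/(-31918 + 0) = 1/(-31918) = -1/31918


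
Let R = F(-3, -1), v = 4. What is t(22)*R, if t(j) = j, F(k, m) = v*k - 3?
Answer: -330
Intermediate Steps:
F(k, m) = -3 + 4*k (F(k, m) = 4*k - 3 = -3 + 4*k)
R = -15 (R = -3 + 4*(-3) = -3 - 12 = -15)
t(22)*R = 22*(-15) = -330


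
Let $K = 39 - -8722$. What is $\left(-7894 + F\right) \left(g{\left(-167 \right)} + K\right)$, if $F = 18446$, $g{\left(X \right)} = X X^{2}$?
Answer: $-49053103504$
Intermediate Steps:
$g{\left(X \right)} = X^{3}$
$K = 8761$ ($K = 39 + 8722 = 8761$)
$\left(-7894 + F\right) \left(g{\left(-167 \right)} + K\right) = \left(-7894 + 18446\right) \left(\left(-167\right)^{3} + 8761\right) = 10552 \left(-4657463 + 8761\right) = 10552 \left(-4648702\right) = -49053103504$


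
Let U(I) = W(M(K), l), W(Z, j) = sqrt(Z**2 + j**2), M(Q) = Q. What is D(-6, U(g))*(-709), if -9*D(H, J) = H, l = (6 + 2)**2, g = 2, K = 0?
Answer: -1418/3 ≈ -472.67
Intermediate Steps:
l = 64 (l = 8**2 = 64)
U(I) = 64 (U(I) = sqrt(0**2 + 64**2) = sqrt(0 + 4096) = sqrt(4096) = 64)
D(H, J) = -H/9
D(-6, U(g))*(-709) = -1/9*(-6)*(-709) = (2/3)*(-709) = -1418/3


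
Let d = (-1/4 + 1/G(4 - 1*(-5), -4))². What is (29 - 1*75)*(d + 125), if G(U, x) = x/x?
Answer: -46207/8 ≈ -5775.9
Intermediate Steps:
G(U, x) = 1
d = 9/16 (d = (-1/4 + 1/1)² = (-1*¼ + 1*1)² = (-¼ + 1)² = (¾)² = 9/16 ≈ 0.56250)
(29 - 1*75)*(d + 125) = (29 - 1*75)*(9/16 + 125) = (29 - 75)*(2009/16) = -46*2009/16 = -46207/8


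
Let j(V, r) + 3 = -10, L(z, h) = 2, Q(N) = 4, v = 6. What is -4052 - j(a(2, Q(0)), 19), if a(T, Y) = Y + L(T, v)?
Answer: -4039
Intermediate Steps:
a(T, Y) = 2 + Y (a(T, Y) = Y + 2 = 2 + Y)
j(V, r) = -13 (j(V, r) = -3 - 10 = -13)
-4052 - j(a(2, Q(0)), 19) = -4052 - 1*(-13) = -4052 + 13 = -4039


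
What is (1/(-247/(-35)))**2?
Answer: 1225/61009 ≈ 0.020079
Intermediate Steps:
(1/(-247/(-35)))**2 = (1/(-247*(-1/35)))**2 = (1/(247/35))**2 = (35/247)**2 = 1225/61009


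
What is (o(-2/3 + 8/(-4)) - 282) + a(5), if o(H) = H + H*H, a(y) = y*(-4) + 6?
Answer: -2624/9 ≈ -291.56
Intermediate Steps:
a(y) = 6 - 4*y (a(y) = -4*y + 6 = 6 - 4*y)
o(H) = H + H²
(o(-2/3 + 8/(-4)) - 282) + a(5) = ((-2/3 + 8/(-4))*(1 + (-2/3 + 8/(-4))) - 282) + (6 - 4*5) = ((-2*⅓ + 8*(-¼))*(1 + (-2*⅓ + 8*(-¼))) - 282) + (6 - 20) = ((-⅔ - 2)*(1 + (-⅔ - 2)) - 282) - 14 = (-8*(1 - 8/3)/3 - 282) - 14 = (-8/3*(-5/3) - 282) - 14 = (40/9 - 282) - 14 = -2498/9 - 14 = -2624/9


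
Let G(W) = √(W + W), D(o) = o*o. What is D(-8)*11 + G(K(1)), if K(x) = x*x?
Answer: 704 + √2 ≈ 705.41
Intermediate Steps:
D(o) = o²
K(x) = x²
G(W) = √2*√W (G(W) = √(2*W) = √2*√W)
D(-8)*11 + G(K(1)) = (-8)²*11 + √2*√(1²) = 64*11 + √2*√1 = 704 + √2*1 = 704 + √2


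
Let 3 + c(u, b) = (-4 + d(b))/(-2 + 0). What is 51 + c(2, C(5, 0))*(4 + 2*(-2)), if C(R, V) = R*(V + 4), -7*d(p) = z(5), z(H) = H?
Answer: 51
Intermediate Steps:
d(p) = -5/7 (d(p) = -⅐*5 = -5/7)
C(R, V) = R*(4 + V)
c(u, b) = -9/14 (c(u, b) = -3 + (-4 - 5/7)/(-2 + 0) = -3 - 33/7/(-2) = -3 - 33/7*(-½) = -3 + 33/14 = -9/14)
51 + c(2, C(5, 0))*(4 + 2*(-2)) = 51 - 9*(4 + 2*(-2))/14 = 51 - 9*(4 - 4)/14 = 51 - 9/14*0 = 51 + 0 = 51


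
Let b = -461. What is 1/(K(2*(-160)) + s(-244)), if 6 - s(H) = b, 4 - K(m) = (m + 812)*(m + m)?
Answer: 1/315351 ≈ 3.1711e-6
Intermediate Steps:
K(m) = 4 - 2*m*(812 + m) (K(m) = 4 - (m + 812)*(m + m) = 4 - (812 + m)*2*m = 4 - 2*m*(812 + m))
s(H) = 467 (s(H) = 6 - 1*(-461) = 6 + 461 = 467)
1/(K(2*(-160)) + s(-244)) = 1/((4 - 3248*(-160) - 2*(2*(-160))²) + 467) = 1/((4 - 1624*(-320) - 2*(-320)²) + 467) = 1/((4 + 519680 - 2*102400) + 467) = 1/((4 + 519680 - 204800) + 467) = 1/(314884 + 467) = 1/315351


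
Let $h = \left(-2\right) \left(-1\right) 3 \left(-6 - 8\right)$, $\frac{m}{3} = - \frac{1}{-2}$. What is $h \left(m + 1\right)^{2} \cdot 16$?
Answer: $-8400$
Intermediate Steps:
$m = \frac{3}{2}$ ($m = 3 \left(- \frac{1}{-2}\right) = 3 \left(- \frac{1 \left(-1\right)}{2}\right) = 3 \left(\left(-1\right) \left(- \frac{1}{2}\right)\right) = 3 \cdot \frac{1}{2} = \frac{3}{2} \approx 1.5$)
$h = -84$ ($h = 2 \cdot 3 \left(-14\right) = 6 \left(-14\right) = -84$)
$h \left(m + 1\right)^{2} \cdot 16 = - 84 \left(\frac{3}{2} + 1\right)^{2} \cdot 16 = - 84 \left(\frac{5}{2}\right)^{2} \cdot 16 = - 84 \cdot \frac{25}{4} \cdot 16 = \left(-84\right) 100 = -8400$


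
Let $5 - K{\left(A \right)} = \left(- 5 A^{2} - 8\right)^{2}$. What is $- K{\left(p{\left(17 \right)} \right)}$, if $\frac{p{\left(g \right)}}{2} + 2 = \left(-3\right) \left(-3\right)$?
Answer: $976139$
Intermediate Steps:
$p{\left(g \right)} = 14$ ($p{\left(g \right)} = -4 + 2 \left(\left(-3\right) \left(-3\right)\right) = -4 + 2 \cdot 9 = -4 + 18 = 14$)
$K{\left(A \right)} = 5 - \left(-8 - 5 A^{2}\right)^{2}$ ($K{\left(A \right)} = 5 - \left(- 5 A^{2} - 8\right)^{2} = 5 - \left(-8 - 5 A^{2}\right)^{2}$)
$- K{\left(p{\left(17 \right)} \right)} = - (5 - \left(8 + 5 \cdot 14^{2}\right)^{2}) = - (5 - \left(8 + 5 \cdot 196\right)^{2}) = - (5 - \left(8 + 980\right)^{2}) = - (5 - 988^{2}) = - (5 - 976144) = \left(-1\right) \left(-976139\right) = 976139$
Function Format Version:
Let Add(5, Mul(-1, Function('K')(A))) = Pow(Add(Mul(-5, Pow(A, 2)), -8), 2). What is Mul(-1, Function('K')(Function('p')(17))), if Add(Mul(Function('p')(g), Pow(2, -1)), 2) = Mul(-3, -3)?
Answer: 976139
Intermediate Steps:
Function('p')(g) = 14 (Function('p')(g) = Add(-4, Mul(2, Mul(-3, -3))) = Add(-4, Mul(2, 9)) = Add(-4, 18) = 14)
Function('K')(A) = Add(5, Mul(-1, Pow(Add(-8, Mul(-5, Pow(A, 2))), 2))) (Function('K')(A) = Add(5, Mul(-1, Pow(Add(Mul(-5, Pow(A, 2)), -8), 2))) = Add(5, Mul(-1, Pow(Add(-8, Mul(-5, Pow(A, 2))), 2))))
Mul(-1, Function('K')(Function('p')(17))) = Mul(-1, Add(5, Mul(-1, Pow(Add(8, Mul(5, Pow(14, 2))), 2)))) = Mul(-1, Add(5, Mul(-1, Pow(Add(8, Mul(5, 196)), 2)))) = Mul(-1, Add(5, Mul(-1, Pow(Add(8, 980), 2)))) = Mul(-1, Add(5, Mul(-1, Pow(988, 2)))) = Mul(-1, Add(5, Mul(-1, 976144))) = Mul(-1, Add(5, -976144)) = Mul(-1, -976139) = 976139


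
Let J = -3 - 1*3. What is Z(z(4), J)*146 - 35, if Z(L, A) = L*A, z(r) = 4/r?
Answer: -911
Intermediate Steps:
J = -6 (J = -3 - 3 = -6)
Z(L, A) = A*L
Z(z(4), J)*146 - 35 = -24/4*146 - 35 = -6*1*146 - 35 = -6*146 - 35 = -876 - 35 = -911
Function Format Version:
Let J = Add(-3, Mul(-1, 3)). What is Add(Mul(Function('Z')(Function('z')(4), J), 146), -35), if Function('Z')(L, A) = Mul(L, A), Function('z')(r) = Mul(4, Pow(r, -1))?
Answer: -911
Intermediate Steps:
J = -6 (J = Add(-3, -3) = -6)
Function('Z')(L, A) = Mul(A, L)
Add(Mul(Function('Z')(Function('z')(4), J), 146), -35) = Add(Mul(Mul(-6, Mul(4, Pow(4, -1))), 146), -35) = Add(Mul(Mul(-6, Mul(4, Rational(1, 4))), 146), -35) = Add(Mul(Mul(-6, 1), 146), -35) = Add(Mul(-6, 146), -35) = Add(-876, -35) = -911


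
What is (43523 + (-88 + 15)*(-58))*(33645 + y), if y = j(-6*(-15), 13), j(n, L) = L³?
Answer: 1711706394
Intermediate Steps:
y = 2197 (y = 13³ = 2197)
(43523 + (-88 + 15)*(-58))*(33645 + y) = (43523 + (-88 + 15)*(-58))*(33645 + 2197) = (43523 - 73*(-58))*35842 = (43523 + 4234)*35842 = 47757*35842 = 1711706394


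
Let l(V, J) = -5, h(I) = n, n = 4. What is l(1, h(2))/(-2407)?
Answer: 5/2407 ≈ 0.0020773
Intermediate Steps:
h(I) = 4
l(1, h(2))/(-2407) = -5/(-2407) = -5*(-1/2407) = 5/2407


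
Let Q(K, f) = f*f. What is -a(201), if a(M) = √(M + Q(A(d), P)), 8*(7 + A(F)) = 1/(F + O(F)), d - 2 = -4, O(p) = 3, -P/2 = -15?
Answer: -√1101 ≈ -33.181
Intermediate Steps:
P = 30 (P = -2*(-15) = 30)
d = -2 (d = 2 - 4 = -2)
A(F) = -7 + 1/(8*(3 + F)) (A(F) = -7 + 1/(8*(F + 3)) = -7 + 1/(8*(3 + F)))
Q(K, f) = f²
a(M) = √(900 + M) (a(M) = √(M + 30²) = √(M + 900) = √(900 + M))
-a(201) = -√(900 + 201) = -√1101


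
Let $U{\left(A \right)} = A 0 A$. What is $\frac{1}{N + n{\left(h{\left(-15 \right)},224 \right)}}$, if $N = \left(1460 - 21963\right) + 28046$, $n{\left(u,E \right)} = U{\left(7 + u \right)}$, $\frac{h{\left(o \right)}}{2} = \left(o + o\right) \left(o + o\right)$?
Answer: $\frac{1}{7543} \approx 0.00013257$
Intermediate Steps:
$U{\left(A \right)} = 0$ ($U{\left(A \right)} = 0 A = 0$)
$h{\left(o \right)} = 8 o^{2}$ ($h{\left(o \right)} = 2 \left(o + o\right) \left(o + o\right) = 2 \cdot 2 o 2 o = 2 \cdot 4 o^{2} = 8 o^{2}$)
$n{\left(u,E \right)} = 0$
$N = 7543$ ($N = -20503 + 28046 = 7543$)
$\frac{1}{N + n{\left(h{\left(-15 \right)},224 \right)}} = \frac{1}{7543 + 0} = \frac{1}{7543}$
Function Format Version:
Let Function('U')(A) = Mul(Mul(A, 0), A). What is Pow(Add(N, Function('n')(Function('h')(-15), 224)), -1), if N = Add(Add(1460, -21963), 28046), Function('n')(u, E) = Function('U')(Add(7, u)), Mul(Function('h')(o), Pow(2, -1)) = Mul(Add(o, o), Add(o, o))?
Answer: Rational(1, 7543) ≈ 0.00013257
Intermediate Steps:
Function('U')(A) = 0 (Function('U')(A) = Mul(0, A) = 0)
Function('h')(o) = Mul(8, Pow(o, 2)) (Function('h')(o) = Mul(2, Mul(Add(o, o), Add(o, o))) = Mul(2, Mul(Mul(2, o), Mul(2, o))) = Mul(2, Mul(4, Pow(o, 2))) = Mul(8, Pow(o, 2)))
Function('n')(u, E) = 0
N = 7543 (N = Add(-20503, 28046) = 7543)
Pow(Add(N, Function('n')(Function('h')(-15), 224)), -1) = Pow(Add(7543, 0), -1) = Pow(7543, -1) = Rational(1, 7543)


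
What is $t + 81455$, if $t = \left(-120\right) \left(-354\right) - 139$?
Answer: $123796$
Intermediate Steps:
$t = 42341$ ($t = 42480 - 139 = 42341$)
$t + 81455 = 42341 + 81455 = 123796$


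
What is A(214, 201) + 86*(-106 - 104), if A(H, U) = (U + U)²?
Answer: 143544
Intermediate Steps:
A(H, U) = 4*U² (A(H, U) = (2*U)² = 4*U²)
A(214, 201) + 86*(-106 - 104) = 4*201² + 86*(-106 - 104) = 4*40401 + 86*(-210) = 161604 - 18060 = 143544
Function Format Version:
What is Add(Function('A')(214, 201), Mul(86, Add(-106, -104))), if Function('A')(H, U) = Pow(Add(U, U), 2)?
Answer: 143544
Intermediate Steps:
Function('A')(H, U) = Mul(4, Pow(U, 2)) (Function('A')(H, U) = Pow(Mul(2, U), 2) = Mul(4, Pow(U, 2)))
Add(Function('A')(214, 201), Mul(86, Add(-106, -104))) = Add(Mul(4, Pow(201, 2)), Mul(86, Add(-106, -104))) = Add(Mul(4, 40401), Mul(86, -210)) = Add(161604, -18060) = 143544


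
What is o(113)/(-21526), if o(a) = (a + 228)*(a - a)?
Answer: 0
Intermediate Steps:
o(a) = 0 (o(a) = (228 + a)*0 = 0)
o(113)/(-21526) = 0/(-21526) = 0*(-1/21526) = 0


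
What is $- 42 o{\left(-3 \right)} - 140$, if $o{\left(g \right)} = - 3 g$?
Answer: $-518$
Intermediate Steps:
$- 42 o{\left(-3 \right)} - 140 = - 42 \left(\left(-3\right) \left(-3\right)\right) - 140 = \left(-42\right) 9 - 140 = -378 - 140 = -518$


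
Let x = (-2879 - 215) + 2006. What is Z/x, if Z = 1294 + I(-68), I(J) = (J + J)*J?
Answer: -5271/544 ≈ -9.6893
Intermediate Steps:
I(J) = 2*J² (I(J) = (2*J)*J = 2*J²)
x = -1088 (x = -3094 + 2006 = -1088)
Z = 10542 (Z = 1294 + 2*(-68)² = 1294 + 2*4624 = 1294 + 9248 = 10542)
Z/x = 10542/(-1088) = 10542*(-1/1088) = -5271/544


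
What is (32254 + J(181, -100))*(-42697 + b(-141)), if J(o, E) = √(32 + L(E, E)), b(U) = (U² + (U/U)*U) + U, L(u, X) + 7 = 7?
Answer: -745002892 - 92392*√2 ≈ -7.4513e+8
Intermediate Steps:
L(u, X) = 0 (L(u, X) = -7 + 7 = 0)
b(U) = U² + 2*U (b(U) = (U² + 1*U) + U = (U² + U) + U = (U + U²) + U = U² + 2*U)
J(o, E) = 4*√2 (J(o, E) = √(32 + 0) = √32 = 4*√2)
(32254 + J(181, -100))*(-42697 + b(-141)) = (32254 + 4*√2)*(-42697 - 141*(2 - 141)) = (32254 + 4*√2)*(-42697 - 141*(-139)) = (32254 + 4*√2)*(-42697 + 19599) = (32254 + 4*√2)*(-23098) = -745002892 - 92392*√2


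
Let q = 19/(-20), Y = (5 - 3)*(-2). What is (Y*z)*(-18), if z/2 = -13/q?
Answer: 37440/19 ≈ 1970.5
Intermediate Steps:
Y = -4 (Y = 2*(-2) = -4)
q = -19/20 (q = 19*(-1/20) = -19/20 ≈ -0.95000)
z = 520/19 (z = 2*(-13/(-19/20)) = 2*(-13*(-20/19)) = 2*(260/19) = 520/19 ≈ 27.368)
(Y*z)*(-18) = -4*520/19*(-18) = -2080/19*(-18) = 37440/19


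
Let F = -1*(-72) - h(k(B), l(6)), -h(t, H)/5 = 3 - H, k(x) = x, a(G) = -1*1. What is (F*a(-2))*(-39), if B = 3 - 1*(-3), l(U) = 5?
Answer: 2418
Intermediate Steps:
a(G) = -1
B = 6 (B = 3 + 3 = 6)
h(t, H) = -15 + 5*H (h(t, H) = -5*(3 - H) = -15 + 5*H)
F = 62 (F = -1*(-72) - (-15 + 5*5) = 72 - (-15 + 25) = 72 - 1*10 = 72 - 10 = 62)
(F*a(-2))*(-39) = (62*(-1))*(-39) = -62*(-39) = 2418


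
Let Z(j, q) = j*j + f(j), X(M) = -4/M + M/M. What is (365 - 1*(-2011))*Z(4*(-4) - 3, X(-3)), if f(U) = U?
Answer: 812592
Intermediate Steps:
X(M) = 1 - 4/M (X(M) = -4/M + 1 = 1 - 4/M)
Z(j, q) = j + j² (Z(j, q) = j*j + j = j² + j = j + j²)
(365 - 1*(-2011))*Z(4*(-4) - 3, X(-3)) = (365 - 1*(-2011))*((4*(-4) - 3)*(1 + (4*(-4) - 3))) = (365 + 2011)*((-16 - 3)*(1 + (-16 - 3))) = 2376*(-19*(1 - 19)) = 2376*(-19*(-18)) = 2376*342 = 812592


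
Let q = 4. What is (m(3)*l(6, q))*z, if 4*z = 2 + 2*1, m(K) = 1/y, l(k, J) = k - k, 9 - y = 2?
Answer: 0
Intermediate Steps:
y = 7 (y = 9 - 1*2 = 9 - 2 = 7)
l(k, J) = 0
m(K) = 1/7
z = 1 (z = (2 + 2*1)/4 = (2 + 2)/4 = (1/4)*4 = 1)
(m(3)*l(6, q))*z = ((1/7)*0)*1 = 0*1 = 0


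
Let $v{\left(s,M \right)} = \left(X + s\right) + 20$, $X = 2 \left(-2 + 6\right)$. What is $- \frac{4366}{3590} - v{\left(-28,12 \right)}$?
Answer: $- \frac{2183}{1795} \approx -1.2162$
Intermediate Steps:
$X = 8$ ($X = 2 \cdot 4 = 8$)
$v{\left(s,M \right)} = 28 + s$ ($v{\left(s,M \right)} = \left(8 + s\right) + 20 = 28 + s$)
$- \frac{4366}{3590} - v{\left(-28,12 \right)} = - \frac{4366}{3590} - \left(28 - 28\right) = \left(-4366\right) \frac{1}{3590} - 0 = - \frac{2183}{1795} + 0 = - \frac{2183}{1795}$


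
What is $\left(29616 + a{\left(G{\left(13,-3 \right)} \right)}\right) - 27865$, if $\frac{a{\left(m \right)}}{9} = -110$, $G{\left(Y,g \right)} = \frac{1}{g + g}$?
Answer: $761$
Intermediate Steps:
$G{\left(Y,g \right)} = \frac{1}{2 g}$
$a{\left(m \right)} = -990$ ($a{\left(m \right)} = 9 \left(-110\right) = -990$)
$\left(29616 + a{\left(G{\left(13,-3 \right)} \right)}\right) - 27865 = \left(29616 - 990\right) - 27865 = 28626 - 27865 = 761$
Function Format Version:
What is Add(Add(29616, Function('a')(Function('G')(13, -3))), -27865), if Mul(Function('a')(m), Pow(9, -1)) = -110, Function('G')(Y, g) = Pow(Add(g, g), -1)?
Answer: 761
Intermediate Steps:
Function('G')(Y, g) = Mul(Rational(1, 2), Pow(g, -1)) (Function('G')(Y, g) = Pow(Mul(2, g), -1) = Mul(Rational(1, 2), Pow(g, -1)))
Function('a')(m) = -990 (Function('a')(m) = Mul(9, -110) = -990)
Add(Add(29616, Function('a')(Function('G')(13, -3))), -27865) = Add(Add(29616, -990), -27865) = Add(28626, -27865) = 761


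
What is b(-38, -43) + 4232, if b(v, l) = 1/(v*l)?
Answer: 6915089/1634 ≈ 4232.0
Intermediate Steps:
b(v, l) = 1/(l*v)
b(-38, -43) + 4232 = 1/(-43*(-38)) + 4232 = -1/43*(-1/38) + 4232 = 1/1634 + 4232 = 6915089/1634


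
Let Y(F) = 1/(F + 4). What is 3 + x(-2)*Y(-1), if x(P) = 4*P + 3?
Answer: 4/3 ≈ 1.3333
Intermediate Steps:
x(P) = 3 + 4*P
Y(F) = 1/(4 + F)
3 + x(-2)*Y(-1) = 3 + (3 + 4*(-2))/(4 - 1) = 3 + (3 - 8)/3 = 3 - 5*⅓ = 3 - 5/3 = 4/3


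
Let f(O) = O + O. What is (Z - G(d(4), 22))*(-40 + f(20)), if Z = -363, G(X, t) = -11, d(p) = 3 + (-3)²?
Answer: 0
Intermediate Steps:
d(p) = 12 (d(p) = 3 + 9 = 12)
f(O) = 2*O
(Z - G(d(4), 22))*(-40 + f(20)) = (-363 - 1*(-11))*(-40 + 2*20) = (-363 + 11)*(-40 + 40) = -352*0 = 0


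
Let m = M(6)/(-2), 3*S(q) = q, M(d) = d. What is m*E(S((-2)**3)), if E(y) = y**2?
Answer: -64/3 ≈ -21.333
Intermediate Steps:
S(q) = q/3
m = -3 (m = 6/(-2) = 6*(-1/2) = -3)
m*E(S((-2)**3)) = -3*((1/3)*(-2)**3)**2 = -3*((1/3)*(-8))**2 = -3*(-8/3)**2 = -3*64/9 = -64/3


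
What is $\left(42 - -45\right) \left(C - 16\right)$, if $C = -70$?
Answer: $-7482$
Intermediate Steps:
$\left(42 - -45\right) \left(C - 16\right) = \left(42 - -45\right) \left(-70 - 16\right) = \left(42 + 45\right) \left(-86\right) = 87 \left(-86\right) = -7482$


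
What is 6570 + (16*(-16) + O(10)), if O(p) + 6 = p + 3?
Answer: 6321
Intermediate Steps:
O(p) = -3 + p (O(p) = -6 + (p + 3) = -6 + (3 + p) = -3 + p)
6570 + (16*(-16) + O(10)) = 6570 + (16*(-16) + (-3 + 10)) = 6570 + (-256 + 7) = 6570 - 249 = 6321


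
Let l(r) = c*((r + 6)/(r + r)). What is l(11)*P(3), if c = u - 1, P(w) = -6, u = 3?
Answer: -102/11 ≈ -9.2727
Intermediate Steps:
c = 2 (c = 3 - 1 = 2)
l(r) = (6 + r)/r (l(r) = 2*((r + 6)/(r + r)) = 2*((6 + r)/((2*r))) = 2*((6 + r)*(1/(2*r))) = 2*((6 + r)/(2*r)) = (6 + r)/r)
l(11)*P(3) = ((6 + 11)/11)*(-6) = ((1/11)*17)*(-6) = (17/11)*(-6) = -102/11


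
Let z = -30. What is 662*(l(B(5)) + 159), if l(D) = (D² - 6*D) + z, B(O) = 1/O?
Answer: 2115752/25 ≈ 84630.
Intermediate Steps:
B(O) = 1/O
l(D) = -30 + D² - 6*D (l(D) = (D² - 6*D) - 30 = -30 + D² - 6*D)
662*(l(B(5)) + 159) = 662*((-30 + (1/5)² - 6/5) + 159) = 662*((-30 + (⅕)² - 6*⅕) + 159) = 662*((-30 + 1/25 - 6/5) + 159) = 662*(-779/25 + 159) = 662*(3196/25) = 2115752/25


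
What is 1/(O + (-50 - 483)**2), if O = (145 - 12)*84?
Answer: 1/295261 ≈ 3.3868e-6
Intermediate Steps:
O = 11172 (O = 133*84 = 11172)
1/(O + (-50 - 483)**2) = 1/(11172 + (-50 - 483)**2) = 1/(11172 + (-533)**2) = 1/(11172 + 284089) = 1/295261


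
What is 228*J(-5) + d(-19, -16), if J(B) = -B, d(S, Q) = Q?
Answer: 1124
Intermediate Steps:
228*J(-5) + d(-19, -16) = 228*(-1*(-5)) - 16 = 228*5 - 16 = 1140 - 16 = 1124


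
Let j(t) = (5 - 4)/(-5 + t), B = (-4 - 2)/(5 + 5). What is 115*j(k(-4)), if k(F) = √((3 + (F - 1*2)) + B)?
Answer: -2875/143 - 345*I*√10/143 ≈ -20.105 - 7.6293*I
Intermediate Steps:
B = -⅗ (B = -6/10 = -6*⅒ = -⅗ ≈ -0.60000)
k(F) = √(⅖ + F) (k(F) = √((3 + (F - 1*2)) - ⅗) = √((3 + (F - 2)) - ⅗) = √((3 + (-2 + F)) - ⅗) = √((1 + F) - ⅗) = √(⅖ + F))
j(t) = 1/(-5 + t)
115*j(k(-4)) = 115/(-5 + √(10 + 25*(-4))/5) = 115/(-5 + √(10 - 100)/5) = 115/(-5 + √(-90)/5) = 115/(-5 + (3*I*√10)/5) = 115/(-5 + 3*I*√10/5)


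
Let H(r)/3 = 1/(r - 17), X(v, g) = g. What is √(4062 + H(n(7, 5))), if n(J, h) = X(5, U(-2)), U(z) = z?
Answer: 105*√133/19 ≈ 63.733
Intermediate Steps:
n(J, h) = -2
H(r) = 3/(-17 + r) (H(r) = 3/(r - 17) = 3/(-17 + r))
√(4062 + H(n(7, 5))) = √(4062 + 3/(-17 - 2)) = √(4062 + 3/(-19)) = √(4062 + 3*(-1/19)) = √(4062 - 3/19) = √(77175/19) = 105*√133/19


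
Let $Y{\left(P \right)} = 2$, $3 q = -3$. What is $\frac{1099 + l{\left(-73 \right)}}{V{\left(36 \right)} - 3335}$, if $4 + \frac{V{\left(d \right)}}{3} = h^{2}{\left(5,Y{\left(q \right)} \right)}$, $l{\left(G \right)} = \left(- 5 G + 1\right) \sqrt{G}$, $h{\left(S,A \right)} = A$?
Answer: $- \frac{1099}{3335} - \frac{366 i \sqrt{73}}{3335} \approx -0.32954 - 0.93766 i$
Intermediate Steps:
$q = -1$ ($q = \frac{1}{3} \left(-3\right) = -1$)
$l{\left(G \right)} = \sqrt{G} \left(1 - 5 G\right)$ ($l{\left(G \right)} = \left(1 - 5 G\right) \sqrt{G} = \sqrt{G} \left(1 - 5 G\right)$)
$V{\left(d \right)} = 0$ ($V{\left(d \right)} = -12 + 3 \cdot 2^{2} = -12 + 3 \cdot 4 = -12 + 12 = 0$)
$\frac{1099 + l{\left(-73 \right)}}{V{\left(36 \right)} - 3335} = \frac{1099 + \sqrt{-73} \left(1 - -365\right)}{0 - 3335} = \frac{1099 + i \sqrt{73} \left(1 + 365\right)}{-3335} = \left(1099 + i \sqrt{73} \cdot 366\right) \left(- \frac{1}{3335}\right) = \left(1099 + 366 i \sqrt{73}\right) \left(- \frac{1}{3335}\right) = - \frac{1099}{3335} - \frac{366 i \sqrt{73}}{3335}$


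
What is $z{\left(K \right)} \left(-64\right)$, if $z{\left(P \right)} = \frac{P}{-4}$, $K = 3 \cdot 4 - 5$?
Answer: $112$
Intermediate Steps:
$K = 7$ ($K = 12 - 5 = 7$)
$z{\left(P \right)} = - \frac{P}{4}$ ($z{\left(P \right)} = P \left(- \frac{1}{4}\right) = - \frac{P}{4}$)
$z{\left(K \right)} \left(-64\right) = \left(- \frac{1}{4}\right) 7 \left(-64\right) = \left(- \frac{7}{4}\right) \left(-64\right) = 112$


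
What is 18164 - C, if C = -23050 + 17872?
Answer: 23342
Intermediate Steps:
C = -5178
18164 - C = 18164 - 1*(-5178) = 18164 + 5178 = 23342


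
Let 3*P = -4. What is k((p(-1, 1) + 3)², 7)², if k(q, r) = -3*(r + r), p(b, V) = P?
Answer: 1764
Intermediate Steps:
P = -4/3 (P = (⅓)*(-4) = -4/3 ≈ -1.3333)
p(b, V) = -4/3
k(q, r) = -6*r
k((p(-1, 1) + 3)², 7)² = (-6*7)² = (-42)² = 1764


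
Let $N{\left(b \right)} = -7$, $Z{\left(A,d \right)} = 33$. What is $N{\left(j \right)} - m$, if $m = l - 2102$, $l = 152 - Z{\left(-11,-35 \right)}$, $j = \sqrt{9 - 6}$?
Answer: $1976$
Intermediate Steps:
$j = \sqrt{3} \approx 1.732$
$l = 119$ ($l = 152 - 33 = 119$)
$m = -1983$ ($m = 119 - 2102 = -1983$)
$N{\left(j \right)} - m = -7 - -1983 = -7 + 1983 = 1976$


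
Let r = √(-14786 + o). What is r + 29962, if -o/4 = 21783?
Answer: 29962 + I*√101918 ≈ 29962.0 + 319.25*I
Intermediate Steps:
o = -87132 (o = -4*21783 = -87132)
r = I*√101918 (r = √(-14786 - 87132) = √(-101918) = I*√101918 ≈ 319.25*I)
r + 29962 = I*√101918 + 29962 = 29962 + I*√101918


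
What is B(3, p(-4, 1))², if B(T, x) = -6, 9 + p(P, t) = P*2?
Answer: 36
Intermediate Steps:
p(P, t) = -9 + 2*P (p(P, t) = -9 + P*2 = -9 + 2*P)
B(3, p(-4, 1))² = (-6)² = 36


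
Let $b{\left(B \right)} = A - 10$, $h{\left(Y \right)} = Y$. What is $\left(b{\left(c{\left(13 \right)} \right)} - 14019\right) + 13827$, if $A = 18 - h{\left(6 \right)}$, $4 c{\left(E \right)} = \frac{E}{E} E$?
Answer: $-190$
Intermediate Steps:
$c{\left(E \right)} = \frac{E}{4}$ ($c{\left(E \right)} = \frac{\frac{E}{E} E}{4} = \frac{1 E}{4} = \frac{E}{4}$)
$A = 12$ ($A = 18 - 6 = 12$)
$b{\left(B \right)} = 2$ ($b{\left(B \right)} = 12 - 10 = 2$)
$\left(b{\left(c{\left(13 \right)} \right)} - 14019\right) + 13827 = \left(2 - 14019\right) + 13827 = -14017 + 13827 = -190$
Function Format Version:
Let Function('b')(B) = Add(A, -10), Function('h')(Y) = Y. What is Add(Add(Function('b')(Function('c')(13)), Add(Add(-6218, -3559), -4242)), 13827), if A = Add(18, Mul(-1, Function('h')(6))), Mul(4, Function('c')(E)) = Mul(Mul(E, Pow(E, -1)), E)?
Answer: -190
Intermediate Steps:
Function('c')(E) = Mul(Rational(1, 4), E) (Function('c')(E) = Mul(Rational(1, 4), Mul(Mul(E, Pow(E, -1)), E)) = Mul(Rational(1, 4), Mul(1, E)) = Mul(Rational(1, 4), E))
A = 12 (A = Add(18, Mul(-1, 6)) = Add(18, -6) = 12)
Function('b')(B) = 2 (Function('b')(B) = Add(12, -10) = 2)
Add(Add(Function('b')(Function('c')(13)), Add(Add(-6218, -3559), -4242)), 13827) = Add(Add(2, Add(Add(-6218, -3559), -4242)), 13827) = Add(Add(2, Add(-9777, -4242)), 13827) = Add(Add(2, -14019), 13827) = Add(-14017, 13827) = -190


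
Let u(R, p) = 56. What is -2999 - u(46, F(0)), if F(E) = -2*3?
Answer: -3055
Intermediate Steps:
F(E) = -6
-2999 - u(46, F(0)) = -2999 - 1*56 = -2999 - 56 = -3055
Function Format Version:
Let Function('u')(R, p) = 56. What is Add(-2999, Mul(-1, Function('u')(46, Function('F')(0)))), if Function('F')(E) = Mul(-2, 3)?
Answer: -3055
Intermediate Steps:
Function('F')(E) = -6
Add(-2999, Mul(-1, Function('u')(46, Function('F')(0)))) = Add(-2999, Mul(-1, 56)) = Add(-2999, -56) = -3055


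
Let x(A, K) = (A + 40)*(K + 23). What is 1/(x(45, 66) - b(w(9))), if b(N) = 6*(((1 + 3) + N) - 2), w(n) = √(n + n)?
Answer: 7553/57047161 + 18*√2/57047161 ≈ 0.00013285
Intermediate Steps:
w(n) = √2*√n (w(n) = √(2*n) = √2*√n)
x(A, K) = (23 + K)*(40 + A) (x(A, K) = (40 + A)*(23 + K) = (23 + K)*(40 + A))
b(N) = 12 + 6*N (b(N) = 6*((4 + N) - 2) = 6*(2 + N) = 12 + 6*N)
1/(x(45, 66) - b(w(9))) = 1/((920 + 23*45 + 40*66 + 45*66) - (12 + 6*(√2*√9))) = 1/((920 + 1035 + 2640 + 2970) - (12 + 6*(√2*3))) = 1/(7565 - (12 + 6*(3*√2))) = 1/(7565 - (12 + 18*√2)) = 1/(7565 + (-12 - 18*√2)) = 1/(7553 - 18*√2)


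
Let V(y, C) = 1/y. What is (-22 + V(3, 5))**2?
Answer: 4225/9 ≈ 469.44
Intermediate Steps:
(-22 + V(3, 5))**2 = (-22 + 1/3)**2 = (-65/3)**2 = 4225/9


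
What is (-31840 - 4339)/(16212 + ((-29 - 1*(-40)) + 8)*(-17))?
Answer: -36179/15889 ≈ -2.2770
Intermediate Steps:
(-31840 - 4339)/(16212 + ((-29 - 1*(-40)) + 8)*(-17)) = -36179/(16212 + ((-29 + 40) + 8)*(-17)) = -36179/(16212 + (11 + 8)*(-17)) = -36179/(16212 + 19*(-17)) = -36179/(16212 - 323) = -36179/15889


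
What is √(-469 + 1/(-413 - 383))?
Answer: 5*I*√2971667/398 ≈ 21.656*I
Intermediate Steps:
√(-469 + 1/(-413 - 383)) = √(-469 + 1/(-796)) = √(-469 - 1/796) = √(-373325/796) = 5*I*√2971667/398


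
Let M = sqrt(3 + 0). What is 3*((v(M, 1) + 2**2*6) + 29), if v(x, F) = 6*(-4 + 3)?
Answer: 141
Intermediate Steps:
M = sqrt(3) ≈ 1.7320
v(x, F) = -6 (v(x, F) = 6*(-1) = -6)
3*((v(M, 1) + 2**2*6) + 29) = 3*((-6 + 2**2*6) + 29) = 3*((-6 + 4*6) + 29) = 3*((-6 + 24) + 29) = 3*(18 + 29) = 3*47 = 141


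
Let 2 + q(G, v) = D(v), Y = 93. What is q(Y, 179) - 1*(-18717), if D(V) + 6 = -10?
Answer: 18699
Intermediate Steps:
D(V) = -16 (D(V) = -6 - 10 = -16)
q(G, v) = -18 (q(G, v) = -2 - 16 = -18)
q(Y, 179) - 1*(-18717) = -18 - 1*(-18717) = -18 + 18717 = 18699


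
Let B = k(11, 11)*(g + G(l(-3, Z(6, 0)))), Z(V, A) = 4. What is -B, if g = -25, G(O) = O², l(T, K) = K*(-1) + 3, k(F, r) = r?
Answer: 264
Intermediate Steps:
l(T, K) = 3 - K (l(T, K) = -K + 3 = 3 - K)
B = -264 (B = 11*(-25 + (3 - 1*4)²) = 11*(-25 + (3 - 4)²) = 11*(-25 + (-1)²) = 11*(-25 + 1) = 11*(-24) = -264)
-B = -1*(-264) = 264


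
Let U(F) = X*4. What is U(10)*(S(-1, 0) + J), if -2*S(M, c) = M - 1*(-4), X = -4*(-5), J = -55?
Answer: -4520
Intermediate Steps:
X = 20
S(M, c) = -2 - M/2 (S(M, c) = -(M - 1*(-4))/2 = -(M + 4)/2 = -(4 + M)/2 = -2 - M/2)
U(F) = 80 (U(F) = 20*4 = 80)
U(10)*(S(-1, 0) + J) = 80*((-2 - ½*(-1)) - 55) = 80*((-2 + ½) - 55) = 80*(-3/2 - 55) = 80*(-113/2) = -4520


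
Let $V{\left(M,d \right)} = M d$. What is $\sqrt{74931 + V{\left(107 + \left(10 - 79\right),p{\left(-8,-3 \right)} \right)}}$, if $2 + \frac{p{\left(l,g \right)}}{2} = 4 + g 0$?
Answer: $\sqrt{75083} \approx 274.01$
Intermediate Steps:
$p{\left(l,g \right)} = 4$ ($p{\left(l,g \right)} = -4 + 2 \left(4 + g 0\right) = -4 + 2 \left(4 + 0\right) = -4 + 2 \cdot 4 = -4 + 8 = 4$)
$\sqrt{74931 + V{\left(107 + \left(10 - 79\right),p{\left(-8,-3 \right)} \right)}} = \sqrt{74931 + \left(107 + \left(10 - 79\right)\right) 4} = \sqrt{74931 + \left(107 - 69\right) 4} = \sqrt{74931 + 38 \cdot 4} = \sqrt{74931 + 152} = \sqrt{75083}$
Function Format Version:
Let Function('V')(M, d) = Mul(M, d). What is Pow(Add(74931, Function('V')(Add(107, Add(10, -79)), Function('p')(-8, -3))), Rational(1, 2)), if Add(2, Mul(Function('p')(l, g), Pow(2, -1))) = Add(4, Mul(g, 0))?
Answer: Pow(75083, Rational(1, 2)) ≈ 274.01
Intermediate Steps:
Function('p')(l, g) = 4 (Function('p')(l, g) = Add(-4, Mul(2, Add(4, Mul(g, 0)))) = Add(-4, Mul(2, Add(4, 0))) = Add(-4, Mul(2, 4)) = Add(-4, 8) = 4)
Pow(Add(74931, Function('V')(Add(107, Add(10, -79)), Function('p')(-8, -3))), Rational(1, 2)) = Pow(Add(74931, Mul(Add(107, Add(10, -79)), 4)), Rational(1, 2)) = Pow(Add(74931, Mul(Add(107, -69), 4)), Rational(1, 2)) = Pow(Add(74931, Mul(38, 4)), Rational(1, 2)) = Pow(Add(74931, 152), Rational(1, 2)) = Pow(75083, Rational(1, 2))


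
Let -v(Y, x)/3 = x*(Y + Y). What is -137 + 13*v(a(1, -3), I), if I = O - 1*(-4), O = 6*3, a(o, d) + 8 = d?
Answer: 18739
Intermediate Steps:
a(o, d) = -8 + d
O = 18
I = 22 (I = 18 - 1*(-4) = 18 + 4 = 22)
v(Y, x) = -6*Y*x (v(Y, x) = -3*x*(Y + Y) = -3*x*2*Y = -6*Y*x)
-137 + 13*v(a(1, -3), I) = -137 + 13*(-6*(-8 - 3)*22) = -137 + 13*(-6*(-11)*22) = -137 + 13*1452 = -137 + 18876 = 18739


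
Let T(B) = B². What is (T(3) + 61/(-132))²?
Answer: 1270129/17424 ≈ 72.895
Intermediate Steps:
(T(3) + 61/(-132))² = (3² + 61/(-132))² = (9 + 61*(-1/132))² = (9 - 61/132)² = (1127/132)² = 1270129/17424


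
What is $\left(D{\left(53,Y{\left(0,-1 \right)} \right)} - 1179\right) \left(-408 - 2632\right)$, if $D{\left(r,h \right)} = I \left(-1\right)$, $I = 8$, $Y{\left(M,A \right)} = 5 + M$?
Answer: $3608480$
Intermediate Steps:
$D{\left(r,h \right)} = -8$ ($D{\left(r,h \right)} = 8 \left(-1\right) = -8$)
$\left(D{\left(53,Y{\left(0,-1 \right)} \right)} - 1179\right) \left(-408 - 2632\right) = \left(-8 - 1179\right) \left(-408 - 2632\right) = \left(-1187\right) \left(-3040\right) = 3608480$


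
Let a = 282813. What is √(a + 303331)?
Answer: 4*√36634 ≈ 765.60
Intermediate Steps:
√(a + 303331) = √(282813 + 303331) = √586144 = 4*√36634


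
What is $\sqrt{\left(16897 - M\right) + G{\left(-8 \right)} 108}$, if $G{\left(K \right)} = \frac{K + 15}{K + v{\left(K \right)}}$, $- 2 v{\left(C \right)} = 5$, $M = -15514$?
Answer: $\sqrt{32339} \approx 179.83$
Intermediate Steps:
$v{\left(C \right)} = - \frac{5}{2}$ ($v{\left(C \right)} = \left(- \frac{1}{2}\right) 5 = - \frac{5}{2}$)
$G{\left(K \right)} = \frac{15 + K}{- \frac{5}{2} + K}$ ($G{\left(K \right)} = \frac{K + 15}{K - \frac{5}{2}} = \frac{15 + K}{- \frac{5}{2} + K}$)
$\sqrt{\left(16897 - M\right) + G{\left(-8 \right)} 108} = \sqrt{\left(16897 - -15514\right) + \frac{2 \left(15 - 8\right)}{-5 + 2 \left(-8\right)} 108} = \sqrt{\left(16897 + 15514\right) + 2 \frac{1}{-5 - 16} \cdot 7 \cdot 108} = \sqrt{32411 + 2 \frac{1}{-21} \cdot 7 \cdot 108} = \sqrt{32411 + 2 \left(- \frac{1}{21}\right) 7 \cdot 108} = \sqrt{32411 - 72} = \sqrt{32339}$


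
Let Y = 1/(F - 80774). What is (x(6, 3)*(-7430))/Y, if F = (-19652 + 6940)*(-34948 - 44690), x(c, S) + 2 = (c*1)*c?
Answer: -255721537502840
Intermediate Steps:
x(c, S) = -2 + c² (x(c, S) = -2 + (c*1)*c = -2 + c*c = -2 + c²)
F = 1012358256 (F = -12712*(-79638) = 1012358256)
Y = 1/1012277482 (Y = 1/(1012358256 - 80774) = 1/1012277482 ≈ 9.8787e-10)
(x(6, 3)*(-7430))/Y = ((-2 + 6²)*(-7430))/(1/1012277482) = ((-2 + 36)*(-7430))*1012277482 = (34*(-7430))*1012277482 = -252620*1012277482 = -255721537502840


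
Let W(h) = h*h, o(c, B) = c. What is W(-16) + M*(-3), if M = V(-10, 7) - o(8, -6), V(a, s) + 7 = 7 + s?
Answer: 259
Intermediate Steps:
V(a, s) = s (V(a, s) = -7 + (7 + s) = s)
W(h) = h²
M = -1 (M = 7 - 1*8 = 7 - 8 = -1)
W(-16) + M*(-3) = (-16)² - 1*(-3) = 256 + 3 = 259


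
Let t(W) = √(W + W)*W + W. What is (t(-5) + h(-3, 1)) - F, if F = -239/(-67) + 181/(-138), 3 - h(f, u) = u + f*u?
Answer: -20855/9246 - 5*I*√10 ≈ -2.2556 - 15.811*I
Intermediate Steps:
h(f, u) = 3 - u - f*u (h(f, u) = 3 - (u + f*u) = 3 + (-u - f*u) = 3 - u - f*u)
t(W) = W + √2*W^(3/2) (t(W) = √(2*W)*W + W = (√2*√W)*W + W = √2*W^(3/2) + W = W + √2*W^(3/2))
F = 20855/9246 (F = -239*(-1/67) + 181*(-1/138) = 239/67 - 181/138 = 20855/9246 ≈ 2.2556)
(t(-5) + h(-3, 1)) - F = ((-5 + √2*(-5)^(3/2)) + (3 - 1*1 - 1*(-3)*1)) - 1*20855/9246 = ((-5 + √2*(-5*I*√5)) + (3 - 1 + 3)) - 20855/9246 = ((-5 - 5*I*√10) + 5) - 20855/9246 = -5*I*√10 - 20855/9246 = -20855/9246 - 5*I*√10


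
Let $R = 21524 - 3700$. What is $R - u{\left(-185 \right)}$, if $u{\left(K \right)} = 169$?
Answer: $17655$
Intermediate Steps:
$R = 17824$ ($R = 21524 - 3700 = 17824$)
$R - u{\left(-185 \right)} = 17824 - 169 = 17655$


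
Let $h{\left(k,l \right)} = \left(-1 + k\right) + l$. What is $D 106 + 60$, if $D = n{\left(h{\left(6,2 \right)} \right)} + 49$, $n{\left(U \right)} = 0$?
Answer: $5254$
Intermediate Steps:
$h{\left(k,l \right)} = -1 + k + l$
$D = 49$ ($D = 0 + 49 = 49$)
$D 106 + 60 = 49 \cdot 106 + 60 = 5194 + 60 = 5254$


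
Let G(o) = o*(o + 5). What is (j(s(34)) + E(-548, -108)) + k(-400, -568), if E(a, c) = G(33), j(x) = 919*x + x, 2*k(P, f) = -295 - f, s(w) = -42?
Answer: -74499/2 ≈ -37250.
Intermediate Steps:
k(P, f) = -295/2 - f/2 (k(P, f) = (-295 - f)/2 = -295/2 - f/2)
G(o) = o*(5 + o)
j(x) = 920*x
E(a, c) = 1254 (E(a, c) = 33*(5 + 33) = 33*38 = 1254)
(j(s(34)) + E(-548, -108)) + k(-400, -568) = (920*(-42) + 1254) + (-295/2 - ½*(-568)) = (-38640 + 1254) + (-295/2 + 284) = -37386 + 273/2 = -74499/2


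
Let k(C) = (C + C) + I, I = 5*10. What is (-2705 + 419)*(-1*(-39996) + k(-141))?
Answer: -90900504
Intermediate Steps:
I = 50
k(C) = 50 + 2*C (k(C) = (C + C) + 50 = 2*C + 50 = 50 + 2*C)
(-2705 + 419)*(-1*(-39996) + k(-141)) = (-2705 + 419)*(-1*(-39996) + (50 + 2*(-141))) = -2286*(39996 + (50 - 282)) = -2286*(39996 - 232) = -2286*39764 = -90900504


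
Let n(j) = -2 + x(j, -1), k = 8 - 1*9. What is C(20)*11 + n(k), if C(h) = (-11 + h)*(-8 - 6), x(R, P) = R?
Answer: -1389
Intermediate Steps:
k = -1 (k = 8 - 9 = -1)
n(j) = -2 + j
C(h) = 154 - 14*h (C(h) = (-11 + h)*(-14) = 154 - 14*h)
C(20)*11 + n(k) = (154 - 14*20)*11 + (-2 - 1) = (154 - 280)*11 - 3 = -126*11 - 3 = -1386 - 3 = -1389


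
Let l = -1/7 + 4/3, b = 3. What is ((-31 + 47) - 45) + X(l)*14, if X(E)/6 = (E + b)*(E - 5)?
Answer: -28769/21 ≈ -1370.0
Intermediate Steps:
l = 25/21 (l = -1*⅐ + 4*(⅓) = -⅐ + 4/3 = 25/21 ≈ 1.1905)
X(E) = 6*(-5 + E)*(3 + E) (X(E) = 6*((E + 3)*(E - 5)) = 6*((3 + E)*(-5 + E)) = 6*((-5 + E)*(3 + E)) = 6*(-5 + E)*(3 + E))
((-31 + 47) - 45) + X(l)*14 = ((-31 + 47) - 45) + (-90 - 12*25/21 + 6*(25/21)²)*14 = (16 - 45) + (-90 - 100/7 + 6*(625/441))*14 = -29 + (-90 - 100/7 + 1250/147)*14 = -29 - 14080/147*14 = -29 - 28160/21 = -28769/21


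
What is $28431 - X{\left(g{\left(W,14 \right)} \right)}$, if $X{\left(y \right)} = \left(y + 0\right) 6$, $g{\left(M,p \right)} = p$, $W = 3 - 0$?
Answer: $28347$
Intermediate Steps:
$W = 3$ ($W = 3 + 0 = 3$)
$X{\left(y \right)} = 6 y$ ($X{\left(y \right)} = y 6 = 6 y$)
$28431 - X{\left(g{\left(W,14 \right)} \right)} = 28431 - 6 \cdot 14 = 28431 - 84 = 28347$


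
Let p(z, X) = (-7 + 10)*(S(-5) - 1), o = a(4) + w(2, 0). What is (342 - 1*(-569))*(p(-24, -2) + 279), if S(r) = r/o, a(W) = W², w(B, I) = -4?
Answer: 1001189/4 ≈ 2.5030e+5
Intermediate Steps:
o = 12 (o = 4² - 4 = 16 - 4 = 12)
S(r) = r/12
p(z, X) = -17/4 (p(z, X) = (-7 + 10)*((1/12)*(-5) - 1) = 3*(-5/12 - 1) = 3*(-17/12) = -17/4)
(342 - 1*(-569))*(p(-24, -2) + 279) = (342 - 1*(-569))*(-17/4 + 279) = (342 + 569)*(1099/4) = 911*(1099/4) = 1001189/4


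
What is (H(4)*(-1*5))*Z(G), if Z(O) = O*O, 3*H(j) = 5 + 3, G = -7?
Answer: -1960/3 ≈ -653.33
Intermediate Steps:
H(j) = 8/3 (H(j) = (5 + 3)/3 = (1/3)*8 = 8/3)
Z(O) = O**2
(H(4)*(-1*5))*Z(G) = (8*(-1*5)/3)*(-7)**2 = ((8/3)*(-5))*49 = -40/3*49 = -1960/3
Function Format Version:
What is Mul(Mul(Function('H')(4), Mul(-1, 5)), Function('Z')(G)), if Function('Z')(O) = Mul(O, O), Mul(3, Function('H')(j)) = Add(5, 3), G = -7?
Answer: Rational(-1960, 3) ≈ -653.33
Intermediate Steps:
Function('H')(j) = Rational(8, 3) (Function('H')(j) = Mul(Rational(1, 3), Add(5, 3)) = Mul(Rational(1, 3), 8) = Rational(8, 3))
Function('Z')(O) = Pow(O, 2)
Mul(Mul(Function('H')(4), Mul(-1, 5)), Function('Z')(G)) = Mul(Mul(Rational(8, 3), Mul(-1, 5)), Pow(-7, 2)) = Mul(Mul(Rational(8, 3), -5), 49) = Mul(Rational(-40, 3), 49) = Rational(-1960, 3)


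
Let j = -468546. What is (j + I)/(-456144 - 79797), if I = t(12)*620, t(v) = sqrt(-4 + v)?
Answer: 156182/178647 - 1240*sqrt(2)/535941 ≈ 0.87098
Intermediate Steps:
I = 1240*sqrt(2) (I = sqrt(-4 + 12)*620 = sqrt(8)*620 = (2*sqrt(2))*620 = 1240*sqrt(2) ≈ 1753.6)
(j + I)/(-456144 - 79797) = (-468546 + 1240*sqrt(2))/(-456144 - 79797) = (-468546 + 1240*sqrt(2))/(-535941) = (-468546 + 1240*sqrt(2))*(-1/535941) = 156182/178647 - 1240*sqrt(2)/535941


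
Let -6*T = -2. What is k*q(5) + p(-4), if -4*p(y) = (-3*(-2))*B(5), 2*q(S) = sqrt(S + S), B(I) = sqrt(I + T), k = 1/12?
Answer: -2*sqrt(3) + sqrt(10)/24 ≈ -3.3323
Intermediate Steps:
T = 1/3 (T = -1/6*(-2) = 1/3 ≈ 0.33333)
k = 1/12 (k = 1*(1/12) = 1/12 ≈ 0.083333)
B(I) = sqrt(1/3 + I) (B(I) = sqrt(I + 1/3) = sqrt(1/3 + I))
q(S) = sqrt(2)*sqrt(S)/2 (q(S) = sqrt(S + S)/2 = sqrt(2*S)/2 = (sqrt(2)*sqrt(S))/2 = sqrt(2)*sqrt(S)/2)
p(y) = -2*sqrt(3) (p(y) = -(-3*(-2))*sqrt(3 + 9*5)/3/4 = -3*sqrt(3 + 45)/3/2 = -3*sqrt(48)/3/2 = -3*(4*sqrt(3))/3/2 = -3*4*sqrt(3)/3/2 = -2*sqrt(3))
k*q(5) + p(-4) = (sqrt(2)*sqrt(5)/2)/12 - 2*sqrt(3) = (sqrt(10)/2)/12 - 2*sqrt(3) = sqrt(10)/24 - 2*sqrt(3) = -2*sqrt(3) + sqrt(10)/24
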